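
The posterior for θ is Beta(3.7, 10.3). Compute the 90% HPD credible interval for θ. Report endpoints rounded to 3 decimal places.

[0.079, 0.442]

The posterior is unimodal and skewed, so the HPD interval has equal density at both endpoints and is the shortest 90% interval.
Solving f(0.079) = f(0.442) with F(0.442) − F(0.079) = 0.90 gives [0.079, 0.442].
For comparison, the equal-tailed interval is [0.098, 0.470]; the HPD is narrower and shifted toward the mode.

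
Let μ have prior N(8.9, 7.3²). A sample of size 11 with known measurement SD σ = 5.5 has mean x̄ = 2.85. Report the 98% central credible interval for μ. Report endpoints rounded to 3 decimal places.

Posterior precision = 1/7.3² + 11/5.5² = 0.0188 + 0.3636 = 0.3824, so posterior SD = 1.6171.
Posterior mean = (8.9/7.3² + 11·2.85/5.5²) / 0.3824 = 3.1469.
Interval: 3.1469 ± 2.326 × 1.6171 → [-0.615, 6.909].

[-0.615, 6.909]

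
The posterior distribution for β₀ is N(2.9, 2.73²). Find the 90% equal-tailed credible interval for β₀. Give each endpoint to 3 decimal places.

The posterior is symmetric, so the 90% equal-tailed interval is β₀ = 2.9 ± z·2.73 with z = 1.645.
Half-width: 1.645 × 2.73 = 4.490.
2.9 − 4.490 = -1.590; 2.9 + 4.490 = 7.390.

[-1.590, 7.390]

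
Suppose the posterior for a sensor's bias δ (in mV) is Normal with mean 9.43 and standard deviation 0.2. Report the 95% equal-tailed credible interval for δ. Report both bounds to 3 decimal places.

The posterior is symmetric, so the 95% equal-tailed interval is δ = 9.43 ± z·0.2 with z = 1.960.
Half-width: 1.960 × 0.2 = 0.392.
9.43 − 0.392 = 9.038; 9.43 + 0.392 = 9.822.

[9.038, 9.822]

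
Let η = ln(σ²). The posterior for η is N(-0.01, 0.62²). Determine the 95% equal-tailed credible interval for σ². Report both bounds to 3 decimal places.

On the log scale the 95% interval is -0.01 ± 1.960 × 0.62 = [-1.2252, 1.2052].
Exponentiate: [e^-1.2252, e^1.2052] = [0.294, 3.337].

[0.294, 3.337]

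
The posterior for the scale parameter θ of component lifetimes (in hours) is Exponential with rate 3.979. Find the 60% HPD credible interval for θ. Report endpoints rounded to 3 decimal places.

The exponential density is strictly decreasing on [0, ∞), so the HPD interval is anchored at 0: [0, q] with P(θ ≤ q) = 0.60.
q = −ln(1 − 0.60) / 3.979 = 0.9163 / 3.979 = 0.230.

[0.000, 0.230]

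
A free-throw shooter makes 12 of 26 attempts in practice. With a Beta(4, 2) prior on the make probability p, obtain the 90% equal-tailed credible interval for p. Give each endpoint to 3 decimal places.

Posterior: Beta(4+12, 2+14) = Beta(16, 16).
Equal-tailed 90% interval: the 0.05 and 0.95 quantiles of Beta(16, 16).
Posterior mean ≈ 0.500, SD ≈ 0.087; a Normal approximation gives roughly [0.357, 0.643].
Exact: F⁻¹(0.05) = 0.357; F⁻¹(0.95) = 0.643.

[0.357, 0.643]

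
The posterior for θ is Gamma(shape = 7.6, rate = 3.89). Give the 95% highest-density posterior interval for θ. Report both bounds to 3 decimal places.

[0.700, 3.364]

The posterior is unimodal and skewed, so the HPD interval has equal density at both endpoints and is the shortest 95% interval.
Solving f(0.700) = f(3.364) with F(3.364) − F(0.700) = 0.95 gives [0.700, 3.364].
For comparison, the equal-tailed interval is [0.821, 3.568]; the HPD is narrower and shifted toward the mode.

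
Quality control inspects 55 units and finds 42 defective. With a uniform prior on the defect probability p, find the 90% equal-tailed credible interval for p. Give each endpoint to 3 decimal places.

[0.656, 0.842]

Posterior: Beta(1+42, 1+13) = Beta(43, 14).
Equal-tailed 90% interval: the 0.05 and 0.95 quantiles of Beta(43, 14).
Posterior mean ≈ 0.754, SD ≈ 0.057; a Normal approximation gives roughly [0.661, 0.847].
Exact: F⁻¹(0.05) = 0.656; F⁻¹(0.95) = 0.842.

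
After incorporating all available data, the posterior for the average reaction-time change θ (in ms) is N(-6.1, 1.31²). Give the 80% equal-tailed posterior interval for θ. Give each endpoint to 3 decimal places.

[-7.779, -4.421]

The posterior is symmetric, so the 80% equal-tailed interval is θ = -6.1 ± z·1.31 with z = 1.282.
Half-width: 1.282 × 1.31 = 1.679.
-6.1 − 1.679 = -7.779; -6.1 + 1.679 = -4.421.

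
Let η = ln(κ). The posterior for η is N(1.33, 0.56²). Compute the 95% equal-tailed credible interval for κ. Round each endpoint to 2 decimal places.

[1.26, 11.33]

On the log scale the 95% interval is 1.33 ± 1.960 × 0.56 = [0.2324, 2.4276].
Exponentiate: [e^0.2324, e^2.4276] = [1.26, 11.33].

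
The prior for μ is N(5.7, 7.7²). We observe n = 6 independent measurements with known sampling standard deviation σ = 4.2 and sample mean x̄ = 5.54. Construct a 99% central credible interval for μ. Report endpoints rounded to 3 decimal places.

[1.237, 9.859]

Posterior precision = 1/7.7² + 6/4.2² = 0.0169 + 0.3401 = 0.3570, so posterior SD = 1.6736.
Posterior mean = (5.7/7.7² + 6·5.54/4.2²) / 0.3570 = 5.5476.
Interval: 5.5476 ± 2.576 × 1.6736 → [1.237, 9.859].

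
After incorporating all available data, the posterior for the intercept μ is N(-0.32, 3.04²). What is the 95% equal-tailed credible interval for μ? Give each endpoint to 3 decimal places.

[-6.278, 5.638]

The posterior is symmetric, so the 95% equal-tailed interval is μ = -0.32 ± z·3.04 with z = 1.960.
Half-width: 1.960 × 3.04 = 5.958.
-0.32 − 5.958 = -6.278; -0.32 + 5.958 = 5.638.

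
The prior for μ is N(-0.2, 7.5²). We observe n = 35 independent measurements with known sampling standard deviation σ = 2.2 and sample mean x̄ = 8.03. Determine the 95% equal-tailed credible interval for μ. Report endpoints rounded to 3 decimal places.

Posterior precision = 1/7.5² + 35/2.2² = 0.0178 + 7.2314 = 7.2492, so posterior SD = 0.3714.
Posterior mean = (-0.2/7.5² + 35·8.03/2.2²) / 7.2492 = 8.0098.
Interval: 8.0098 ± 1.960 × 0.3714 → [7.282, 8.738].

[7.282, 8.738]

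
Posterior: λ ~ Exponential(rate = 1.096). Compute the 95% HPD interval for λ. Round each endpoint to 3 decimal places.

The exponential density is strictly decreasing on [0, ∞), so the HPD interval is anchored at 0: [0, q] with P(λ ≤ q) = 0.95.
q = −ln(1 − 0.95) / 1.096 = 2.9957 / 1.096 = 2.733.

[0.000, 2.733]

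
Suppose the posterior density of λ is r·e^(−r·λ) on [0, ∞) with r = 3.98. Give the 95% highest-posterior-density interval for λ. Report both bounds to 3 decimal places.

[0.000, 0.753]

The exponential density is strictly decreasing on [0, ∞), so the HPD interval is anchored at 0: [0, q] with P(λ ≤ q) = 0.95.
q = −ln(1 − 0.95) / 3.98 = 2.9957 / 3.98 = 0.753.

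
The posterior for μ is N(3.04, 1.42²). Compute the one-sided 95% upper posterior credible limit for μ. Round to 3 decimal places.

Need U with P(μ ≤ U) = 0.95: U = 3.04 + z_{0.05}·1.42.
z = 1.645; U = 3.04 + 1.645 × 1.42 = 5.376.

5.376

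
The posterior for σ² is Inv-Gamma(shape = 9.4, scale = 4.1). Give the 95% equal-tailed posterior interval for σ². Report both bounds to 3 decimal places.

[0.252, 0.935]

Inverse-Gamma(9.4, 4.1) quantiles: F⁻¹(0.025) and F⁻¹(0.975).
Equivalently, 1/σ² ~ Gamma(9.4, rate = 4.1); invert its 0.975 and 0.025 quantiles.
Posterior mean ≈ 0.488, SD ≈ 0.179; a Normal approximation gives roughly [0.136, 0.840].
Exact: lower = 0.252; upper = 0.935.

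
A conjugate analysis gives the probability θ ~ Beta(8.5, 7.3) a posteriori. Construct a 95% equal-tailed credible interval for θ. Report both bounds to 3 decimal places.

[0.299, 0.768]

Posterior: Beta(8.5, 7.3).
Equal-tailed 95% interval: the 0.025 and 0.975 quantiles of Beta(8.5, 7.3).
Posterior mean ≈ 0.538, SD ≈ 0.122; a Normal approximation gives roughly [0.300, 0.776].
Exact: F⁻¹(0.025) = 0.299; F⁻¹(0.975) = 0.768.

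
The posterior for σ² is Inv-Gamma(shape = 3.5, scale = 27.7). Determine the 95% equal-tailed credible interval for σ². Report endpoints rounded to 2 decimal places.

Inverse-Gamma(3.5, 27.7) quantiles: F⁻¹(0.025) and F⁻¹(0.975).
Equivalently, 1/σ² ~ Gamma(3.5, rate = 27.7); invert its 0.975 and 0.025 quantiles.
Posterior mean ≈ 11.08, SD ≈ 9.05; a Normal approximation gives roughly [-6.65, 28.81].
Exact: lower = 3.46; upper = 32.78.

[3.46, 32.78]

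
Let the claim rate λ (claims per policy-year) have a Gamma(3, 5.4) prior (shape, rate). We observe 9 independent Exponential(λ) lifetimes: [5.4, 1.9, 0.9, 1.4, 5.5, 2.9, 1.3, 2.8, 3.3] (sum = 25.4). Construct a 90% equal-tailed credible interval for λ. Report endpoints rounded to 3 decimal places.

Posterior: Gamma(3+9, 5.4+25.4) = Gamma(12, 30.8) (shape, rate).
Equal-tailed 90% interval: Gamma(12, 30.8) quantiles at 0.05 and 0.95.
Posterior mean ≈ 0.390, SD ≈ 0.112; a Normal approximation gives roughly [0.205, 0.575].
Exact: lower = 0.225; upper = 0.591.

[0.225, 0.591]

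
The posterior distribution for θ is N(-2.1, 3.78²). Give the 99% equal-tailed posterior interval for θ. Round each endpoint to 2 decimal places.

The posterior is symmetric, so the 99% equal-tailed interval is θ = -2.1 ± z·3.78 with z = 2.576.
Half-width: 2.576 × 3.78 = 9.74.
-2.1 − 9.74 = -11.84; -2.1 + 9.74 = 7.64.

[-11.84, 7.64]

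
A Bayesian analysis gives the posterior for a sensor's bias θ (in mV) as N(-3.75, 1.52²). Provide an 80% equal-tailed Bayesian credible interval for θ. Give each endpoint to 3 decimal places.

[-5.698, -1.802]

The posterior is symmetric, so the 80% equal-tailed interval is θ = -3.75 ± z·1.52 with z = 1.282.
Half-width: 1.282 × 1.52 = 1.948.
-3.75 − 1.948 = -5.698; -3.75 + 1.948 = -1.802.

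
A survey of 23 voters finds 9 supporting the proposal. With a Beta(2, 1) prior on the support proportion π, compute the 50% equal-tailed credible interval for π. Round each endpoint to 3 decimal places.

[0.356, 0.488]

Posterior: Beta(2+9, 1+14) = Beta(11, 15).
Equal-tailed 50% interval: the 0.25 and 0.75 quantiles of Beta(11, 15).
Posterior mean ≈ 0.423, SD ≈ 0.095; a Normal approximation gives roughly [0.359, 0.487].
Exact: F⁻¹(0.25) = 0.356; F⁻¹(0.75) = 0.488.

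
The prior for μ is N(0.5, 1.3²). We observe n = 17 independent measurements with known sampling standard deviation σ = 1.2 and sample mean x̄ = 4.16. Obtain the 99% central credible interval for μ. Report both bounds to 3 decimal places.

Posterior precision = 1/1.3² + 17/1.2² = 0.5917 + 11.8056 = 12.3973, so posterior SD = 0.2840.
Posterior mean = (0.5/1.3² + 17·4.16/1.2²) / 12.3973 = 3.9853.
Interval: 3.9853 ± 2.576 × 0.2840 → [3.254, 4.717].

[3.254, 4.717]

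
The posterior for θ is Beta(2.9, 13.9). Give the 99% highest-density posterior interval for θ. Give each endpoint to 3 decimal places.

[0.010, 0.431]

The posterior is unimodal and skewed, so the HPD interval has equal density at both endpoints and is the shortest 99% interval.
Solving f(0.010) = f(0.431) with F(0.431) − F(0.010) = 0.99 gives [0.010, 0.431].
For comparison, the equal-tailed interval is [0.021, 0.460]; the HPD is narrower and shifted toward the mode.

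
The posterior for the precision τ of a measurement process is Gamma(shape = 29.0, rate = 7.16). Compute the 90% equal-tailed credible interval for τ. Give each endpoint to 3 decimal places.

[2.897, 5.362]

Posterior: Gamma(shape 29.0, rate 7.16).
Equal-tailed 90% interval: Gamma(29.0, 7.16) quantiles at 0.05 and 0.95.
Posterior mean ≈ 4.050, SD ≈ 0.752; a Normal approximation gives roughly [2.813, 5.287].
Exact: lower = 2.897; upper = 5.362.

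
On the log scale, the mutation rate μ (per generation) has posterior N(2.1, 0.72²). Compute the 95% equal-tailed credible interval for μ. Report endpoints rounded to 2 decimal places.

[1.99, 33.49]

On the log scale the 95% interval is 2.1 ± 1.960 × 0.72 = [0.6888, 3.5112].
Exponentiate: [e^0.6888, e^3.5112] = [1.99, 33.49].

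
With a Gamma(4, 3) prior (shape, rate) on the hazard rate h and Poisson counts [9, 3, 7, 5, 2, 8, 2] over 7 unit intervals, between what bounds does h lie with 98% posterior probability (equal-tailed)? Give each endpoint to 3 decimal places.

[2.677, 5.616]

Posterior: Gamma(4+36, 3+7) = Gamma(40, 10) (shape, rate).
Equal-tailed 98% interval: Gamma(40, 10) quantiles at 0.01 and 0.99.
Posterior mean ≈ 4.000, SD ≈ 0.632; a Normal approximation gives roughly [2.529, 5.471].
Exact: lower = 2.677; upper = 5.616.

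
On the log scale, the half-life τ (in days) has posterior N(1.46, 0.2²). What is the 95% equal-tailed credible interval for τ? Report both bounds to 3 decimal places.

[2.910, 6.373]

On the log scale the 95% interval is 1.46 ± 1.960 × 0.2 = [1.0680, 1.8520].
Exponentiate: [e^1.0680, e^1.8520] = [2.910, 6.373].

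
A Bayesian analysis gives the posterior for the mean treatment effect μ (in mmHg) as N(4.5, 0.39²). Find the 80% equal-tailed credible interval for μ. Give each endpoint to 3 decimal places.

[4.000, 5.000]

The posterior is symmetric, so the 80% equal-tailed interval is μ = 4.5 ± z·0.39 with z = 1.282.
Half-width: 1.282 × 0.39 = 0.500.
4.5 − 0.500 = 4.000; 4.5 + 0.500 = 5.000.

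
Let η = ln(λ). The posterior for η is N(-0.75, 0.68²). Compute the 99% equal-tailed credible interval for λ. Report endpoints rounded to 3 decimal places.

On the log scale the 99% interval is -0.75 ± 2.576 × 0.68 = [-2.5016, 1.0016].
Exponentiate: [e^-2.5016, e^1.0016] = [0.082, 2.723].

[0.082, 2.723]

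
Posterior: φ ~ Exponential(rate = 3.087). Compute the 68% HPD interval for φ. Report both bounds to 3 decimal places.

[0.000, 0.369]

The exponential density is strictly decreasing on [0, ∞), so the HPD interval is anchored at 0: [0, q] with P(φ ≤ q) = 0.68.
q = −ln(1 − 0.68) / 3.087 = 1.1394 / 3.087 = 0.369.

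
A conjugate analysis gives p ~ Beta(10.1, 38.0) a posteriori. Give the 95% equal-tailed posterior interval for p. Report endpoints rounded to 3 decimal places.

Posterior: Beta(10.1, 38.0).
Equal-tailed 95% interval: the 0.025 and 0.975 quantiles of Beta(10.1, 38.0).
Posterior mean ≈ 0.210, SD ≈ 0.058; a Normal approximation gives roughly [0.096, 0.324].
Exact: F⁻¹(0.025) = 0.108; F⁻¹(0.975) = 0.334.

[0.108, 0.334]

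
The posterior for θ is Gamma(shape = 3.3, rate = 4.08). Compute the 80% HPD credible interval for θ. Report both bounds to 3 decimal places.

The posterior is unimodal and skewed, so the HPD interval has equal density at both endpoints and is the shortest 80% interval.
Solving f(0.203) = f(1.210) with F(1.210) − F(0.203) = 0.80 gives [0.203, 1.210].
For comparison, the equal-tailed interval is [0.316, 1.406]; the HPD is narrower and shifted toward the mode.

[0.203, 1.210]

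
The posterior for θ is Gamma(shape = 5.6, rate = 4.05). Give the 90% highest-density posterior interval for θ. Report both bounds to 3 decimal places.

The posterior is unimodal and skewed, so the HPD interval has equal density at both endpoints and is the shortest 90% interval.
Solving f(0.463) = f(2.267) with F(2.267) − F(0.463) = 0.90 gives [0.463, 2.267].
For comparison, the equal-tailed interval is [0.581, 2.463]; the HPD is narrower and shifted toward the mode.

[0.463, 2.267]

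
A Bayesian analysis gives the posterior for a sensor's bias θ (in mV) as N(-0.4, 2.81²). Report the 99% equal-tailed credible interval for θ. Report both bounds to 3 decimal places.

The posterior is symmetric, so the 99% equal-tailed interval is θ = -0.4 ± z·2.81 with z = 2.576.
Half-width: 2.576 × 2.81 = 7.238.
-0.4 − 7.238 = -7.638; -0.4 + 7.238 = 6.838.

[-7.638, 6.838]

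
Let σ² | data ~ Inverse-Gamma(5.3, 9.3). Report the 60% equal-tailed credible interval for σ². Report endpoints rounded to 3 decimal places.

Inverse-Gamma(5.3, 9.3) quantiles: F⁻¹(0.2) and F⁻¹(0.8).
Equivalently, 1/σ² ~ Gamma(5.3, rate = 9.3); invert its 0.8 and 0.2 quantiles.
Posterior mean ≈ 2.163, SD ≈ 1.191; a Normal approximation gives roughly [1.161, 3.165].
Exact: lower = 1.314; upper = 2.791.

[1.314, 2.791]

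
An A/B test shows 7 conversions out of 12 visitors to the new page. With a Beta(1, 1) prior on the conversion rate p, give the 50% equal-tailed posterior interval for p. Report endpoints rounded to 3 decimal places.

[0.483, 0.663]

Posterior: Beta(1+7, 1+5) = Beta(8, 6).
Equal-tailed 50% interval: the 0.25 and 0.75 quantiles of Beta(8, 6).
Posterior mean ≈ 0.571, SD ≈ 0.128; a Normal approximation gives roughly [0.485, 0.658].
Exact: F⁻¹(0.25) = 0.483; F⁻¹(0.75) = 0.663.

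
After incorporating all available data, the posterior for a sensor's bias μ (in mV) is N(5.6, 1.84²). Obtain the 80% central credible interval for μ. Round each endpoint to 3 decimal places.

The posterior is symmetric, so the 80% equal-tailed interval is μ = 5.6 ± z·1.84 with z = 1.282.
Half-width: 1.282 × 1.84 = 2.358.
5.6 − 2.358 = 3.242; 5.6 + 2.358 = 7.958.

[3.242, 7.958]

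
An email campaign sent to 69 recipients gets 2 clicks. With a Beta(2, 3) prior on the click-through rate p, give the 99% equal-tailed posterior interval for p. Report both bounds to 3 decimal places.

[0.009, 0.142]

Posterior: Beta(2+2, 3+67) = Beta(4, 70).
Equal-tailed 99% interval: the 0.005 and 0.995 quantiles of Beta(4, 70).
Posterior mean ≈ 0.054, SD ≈ 0.026; a Normal approximation gives roughly [-0.013, 0.121].
Exact: F⁻¹(0.005) = 0.009; F⁻¹(0.995) = 0.142.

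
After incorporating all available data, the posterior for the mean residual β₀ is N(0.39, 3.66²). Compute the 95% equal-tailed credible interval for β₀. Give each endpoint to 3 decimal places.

The posterior is symmetric, so the 95% equal-tailed interval is β₀ = 0.39 ± z·3.66 with z = 1.960.
Half-width: 1.960 × 3.66 = 7.173.
0.39 − 7.173 = -6.783; 0.39 + 7.173 = 7.563.

[-6.783, 7.563]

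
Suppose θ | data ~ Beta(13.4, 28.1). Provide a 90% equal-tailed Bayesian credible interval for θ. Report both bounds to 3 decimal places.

Posterior: Beta(13.4, 28.1).
Equal-tailed 90% interval: the 0.05 and 0.95 quantiles of Beta(13.4, 28.1).
Posterior mean ≈ 0.323, SD ≈ 0.072; a Normal approximation gives roughly [0.205, 0.441].
Exact: F⁻¹(0.05) = 0.210; F⁻¹(0.95) = 0.446.

[0.210, 0.446]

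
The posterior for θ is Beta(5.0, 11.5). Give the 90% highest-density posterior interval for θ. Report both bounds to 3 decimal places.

The posterior is unimodal and skewed, so the HPD interval has equal density at both endpoints and is the shortest 90% interval.
Solving f(0.122) = f(0.478) with F(0.478) − F(0.122) = 0.90 gives [0.122, 0.478].
For comparison, the equal-tailed interval is [0.137, 0.497]; the HPD is narrower and shifted toward the mode.

[0.122, 0.478]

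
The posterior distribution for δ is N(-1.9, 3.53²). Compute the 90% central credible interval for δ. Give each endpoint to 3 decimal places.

The posterior is symmetric, so the 90% equal-tailed interval is δ = -1.9 ± z·3.53 with z = 1.645.
Half-width: 1.645 × 3.53 = 5.806.
-1.9 − 5.806 = -7.706; -1.9 + 5.806 = 3.906.

[-7.706, 3.906]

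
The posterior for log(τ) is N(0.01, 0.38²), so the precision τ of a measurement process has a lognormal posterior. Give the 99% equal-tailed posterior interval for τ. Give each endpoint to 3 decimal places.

On the log scale the 99% interval is 0.01 ± 2.576 × 0.38 = [-0.9688, 0.9888].
Exponentiate: [e^-0.9688, e^0.9888] = [0.380, 2.688].

[0.380, 2.688]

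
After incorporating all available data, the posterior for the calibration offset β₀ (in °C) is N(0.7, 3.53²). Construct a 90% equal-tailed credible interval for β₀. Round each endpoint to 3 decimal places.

[-5.106, 6.506]

The posterior is symmetric, so the 90% equal-tailed interval is β₀ = 0.7 ± z·3.53 with z = 1.645.
Half-width: 1.645 × 3.53 = 5.806.
0.7 − 5.806 = -5.106; 0.7 + 5.806 = 6.506.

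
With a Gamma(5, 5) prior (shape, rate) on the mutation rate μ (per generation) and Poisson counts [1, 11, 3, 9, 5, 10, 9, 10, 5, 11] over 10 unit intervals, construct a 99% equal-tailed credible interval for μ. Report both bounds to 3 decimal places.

Posterior: Gamma(5+74, 5+10) = Gamma(79, 15) (shape, rate).
Equal-tailed 99% interval: Gamma(79, 15) quantiles at 0.005 and 0.995.
Posterior mean ≈ 5.267, SD ≈ 0.593; a Normal approximation gives roughly [3.740, 6.793].
Exact: lower = 3.866; upper = 6.918.

[3.866, 6.918]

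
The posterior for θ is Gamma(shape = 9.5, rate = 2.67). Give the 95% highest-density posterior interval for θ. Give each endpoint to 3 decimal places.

The posterior is unimodal and skewed, so the HPD interval has equal density at both endpoints and is the shortest 95% interval.
Solving f(1.481) = f(5.859) with F(5.859) − F(1.481) = 0.95 gives [1.481, 5.859].
For comparison, the equal-tailed interval is [1.668, 6.152]; the HPD is narrower and shifted toward the mode.

[1.481, 5.859]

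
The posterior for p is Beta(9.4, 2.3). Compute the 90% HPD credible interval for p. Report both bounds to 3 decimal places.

[0.639, 0.977]

The posterior is unimodal and skewed, so the HPD interval has equal density at both endpoints and is the shortest 90% interval.
Solving f(0.639) = f(0.977) with F(0.977) − F(0.639) = 0.90 gives [0.639, 0.977].
For comparison, the equal-tailed interval is [0.593, 0.953]; the HPD is narrower and shifted toward the mode.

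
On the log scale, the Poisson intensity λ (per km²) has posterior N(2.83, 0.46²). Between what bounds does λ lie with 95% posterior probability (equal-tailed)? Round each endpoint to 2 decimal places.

On the log scale the 95% interval is 2.83 ± 1.960 × 0.46 = [1.9284, 3.7316].
Exponentiate: [e^1.9284, e^3.7316] = [6.88, 41.75].

[6.88, 41.75]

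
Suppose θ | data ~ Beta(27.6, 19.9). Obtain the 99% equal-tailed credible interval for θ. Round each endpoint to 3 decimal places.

Posterior: Beta(27.6, 19.9).
Equal-tailed 99% interval: the 0.005 and 0.995 quantiles of Beta(27.6, 19.9).
Posterior mean ≈ 0.581, SD ≈ 0.071; a Normal approximation gives roughly [0.399, 0.764].
Exact: F⁻¹(0.005) = 0.396; F⁻¹(0.995) = 0.754.

[0.396, 0.754]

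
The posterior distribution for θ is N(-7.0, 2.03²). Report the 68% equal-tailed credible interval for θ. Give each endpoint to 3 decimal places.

[-9.019, -4.981]

The posterior is symmetric, so the 68% equal-tailed interval is θ = -7.0 ± z·2.03 with z = 0.994.
Half-width: 0.994 × 2.03 = 2.019.
-7.0 − 2.019 = -9.019; -7.0 + 2.019 = -4.981.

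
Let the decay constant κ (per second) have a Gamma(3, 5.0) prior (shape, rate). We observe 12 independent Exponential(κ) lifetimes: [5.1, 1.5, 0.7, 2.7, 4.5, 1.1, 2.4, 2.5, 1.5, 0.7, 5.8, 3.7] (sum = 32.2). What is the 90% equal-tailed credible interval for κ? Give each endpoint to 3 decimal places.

Posterior: Gamma(3+12, 5.0+32.2) = Gamma(15, 37.2) (shape, rate).
Equal-tailed 90% interval: Gamma(15, 37.2) quantiles at 0.05 and 0.95.
Posterior mean ≈ 0.403, SD ≈ 0.104; a Normal approximation gives roughly [0.232, 0.574].
Exact: lower = 0.249; upper = 0.588.

[0.249, 0.588]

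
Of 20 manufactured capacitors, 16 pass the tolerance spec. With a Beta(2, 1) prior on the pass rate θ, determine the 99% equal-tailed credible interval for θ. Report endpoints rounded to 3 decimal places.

[0.530, 0.947]

Posterior: Beta(2+16, 1+4) = Beta(18, 5).
Equal-tailed 99% interval: the 0.005 and 0.995 quantiles of Beta(18, 5).
Posterior mean ≈ 0.783, SD ≈ 0.084; a Normal approximation gives roughly [0.566, 0.999].
Exact: F⁻¹(0.005) = 0.530; F⁻¹(0.995) = 0.947.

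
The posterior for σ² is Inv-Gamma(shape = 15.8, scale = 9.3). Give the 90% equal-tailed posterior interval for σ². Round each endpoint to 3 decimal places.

[0.407, 0.942]

Inverse-Gamma(15.8, 9.3) quantiles: F⁻¹(0.05) and F⁻¹(0.95).
Equivalently, 1/σ² ~ Gamma(15.8, rate = 9.3); invert its 0.95 and 0.05 quantiles.
Posterior mean ≈ 0.628, SD ≈ 0.169; a Normal approximation gives roughly [0.350, 0.907].
Exact: lower = 0.407; upper = 0.942.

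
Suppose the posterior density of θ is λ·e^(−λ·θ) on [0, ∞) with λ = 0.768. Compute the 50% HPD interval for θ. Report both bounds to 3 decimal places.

[0.000, 0.903]

The exponential density is strictly decreasing on [0, ∞), so the HPD interval is anchored at 0: [0, q] with P(θ ≤ q) = 0.50.
q = −ln(1 − 0.50) / 0.768 = 0.6931 / 0.768 = 0.903.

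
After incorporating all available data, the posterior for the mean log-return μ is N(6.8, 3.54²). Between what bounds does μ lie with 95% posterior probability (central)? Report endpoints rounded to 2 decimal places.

The posterior is symmetric, so the 95% equal-tailed interval is μ = 6.8 ± z·3.54 with z = 1.960.
Half-width: 1.960 × 3.54 = 6.94.
6.8 − 6.94 = -0.14; 6.8 + 6.94 = 13.74.

[-0.14, 13.74]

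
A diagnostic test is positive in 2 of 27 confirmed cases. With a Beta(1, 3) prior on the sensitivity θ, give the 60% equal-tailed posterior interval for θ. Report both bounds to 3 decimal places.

[0.052, 0.137]

Posterior: Beta(1+2, 3+25) = Beta(3, 28).
Equal-tailed 60% interval: the 0.2 and 0.8 quantiles of Beta(3, 28).
Posterior mean ≈ 0.097, SD ≈ 0.052; a Normal approximation gives roughly [0.053, 0.141].
Exact: F⁻¹(0.2) = 0.052; F⁻¹(0.8) = 0.137.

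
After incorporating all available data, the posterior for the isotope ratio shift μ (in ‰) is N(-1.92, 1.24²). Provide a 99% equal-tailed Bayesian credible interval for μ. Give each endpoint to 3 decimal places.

[-5.114, 1.274]

The posterior is symmetric, so the 99% equal-tailed interval is μ = -1.92 ± z·1.24 with z = 2.576.
Half-width: 2.576 × 1.24 = 3.194.
-1.92 − 3.194 = -5.114; -1.92 + 3.194 = 1.274.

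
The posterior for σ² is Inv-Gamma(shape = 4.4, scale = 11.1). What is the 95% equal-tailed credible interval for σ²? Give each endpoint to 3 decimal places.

Inverse-Gamma(4.4, 11.1) quantiles: F⁻¹(0.025) and F⁻¹(0.975).
Equivalently, 1/σ² ~ Gamma(4.4, rate = 11.1); invert its 0.975 and 0.025 quantiles.
Posterior mean ≈ 3.265, SD ≈ 2.107; a Normal approximation gives roughly [-0.866, 7.395].
Exact: lower = 1.185; upper = 8.558.

[1.185, 8.558]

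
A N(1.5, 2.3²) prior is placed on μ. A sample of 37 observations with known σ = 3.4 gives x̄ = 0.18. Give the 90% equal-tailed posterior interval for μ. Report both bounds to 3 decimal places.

Posterior precision = 1/2.3² + 37/3.4² = 0.1890 + 3.2007 = 3.3897, so posterior SD = 0.5431.
Posterior mean = (1.5/2.3² + 37·0.18/3.4²) / 3.3897 = 0.2536.
Interval: 0.2536 ± 1.645 × 0.5431 → [-0.640, 1.147].

[-0.640, 1.147]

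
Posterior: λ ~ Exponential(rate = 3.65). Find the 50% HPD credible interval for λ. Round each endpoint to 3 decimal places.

The exponential density is strictly decreasing on [0, ∞), so the HPD interval is anchored at 0: [0, q] with P(λ ≤ q) = 0.50.
q = −ln(1 − 0.50) / 3.65 = 0.6931 / 3.65 = 0.190.

[0.000, 0.190]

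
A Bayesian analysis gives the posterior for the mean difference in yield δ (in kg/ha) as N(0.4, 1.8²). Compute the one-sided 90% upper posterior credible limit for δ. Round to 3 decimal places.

Need U with P(δ ≤ U) = 0.90: U = 0.4 + z_{0.1}·1.8.
z = 1.282; U = 0.4 + 1.282 × 1.8 = 2.707.

2.707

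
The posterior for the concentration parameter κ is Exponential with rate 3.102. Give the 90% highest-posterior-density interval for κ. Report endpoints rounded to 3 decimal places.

[0.000, 0.742]

The exponential density is strictly decreasing on [0, ∞), so the HPD interval is anchored at 0: [0, q] with P(κ ≤ q) = 0.90.
q = −ln(1 − 0.90) / 3.102 = 2.3026 / 3.102 = 0.742.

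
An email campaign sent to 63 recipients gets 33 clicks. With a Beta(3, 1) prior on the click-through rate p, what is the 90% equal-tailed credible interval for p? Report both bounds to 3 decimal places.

[0.437, 0.636]

Posterior: Beta(3+33, 1+30) = Beta(36, 31).
Equal-tailed 90% interval: the 0.05 and 0.95 quantiles of Beta(36, 31).
Posterior mean ≈ 0.537, SD ≈ 0.060; a Normal approximation gives roughly [0.438, 0.637].
Exact: F⁻¹(0.05) = 0.437; F⁻¹(0.95) = 0.636.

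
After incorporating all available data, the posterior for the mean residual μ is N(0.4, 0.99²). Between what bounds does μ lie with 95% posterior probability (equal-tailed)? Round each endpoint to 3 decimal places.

[-1.540, 2.340]

The posterior is symmetric, so the 95% equal-tailed interval is μ = 0.4 ± z·0.99 with z = 1.960.
Half-width: 1.960 × 0.99 = 1.940.
0.4 − 1.940 = -1.540; 0.4 + 1.940 = 2.340.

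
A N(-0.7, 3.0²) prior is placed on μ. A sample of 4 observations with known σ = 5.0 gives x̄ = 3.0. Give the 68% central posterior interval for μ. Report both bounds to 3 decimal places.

Posterior precision = 1/3.0² + 4/5.0² = 0.1111 + 0.1600 = 0.2711, so posterior SD = 1.9206.
Posterior mean = (-0.7/3.0² + 4·3.0/5.0²) / 0.2711 = 1.4836.
Interval: 1.4836 ± 0.994 × 1.9206 → [-0.426, 3.394].

[-0.426, 3.394]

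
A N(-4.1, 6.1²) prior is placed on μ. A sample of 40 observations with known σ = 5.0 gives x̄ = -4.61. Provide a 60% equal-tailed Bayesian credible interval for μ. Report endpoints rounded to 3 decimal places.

Posterior precision = 1/6.1² + 40/5.0² = 0.0269 + 1.6000 = 1.6269, so posterior SD = 0.7840.
Posterior mean = (-4.1/6.1² + 40·-4.61/5.0²) / 1.6269 = -4.6016.
Interval: -4.6016 ± 0.842 × 0.7840 → [-5.261, -3.942].

[-5.261, -3.942]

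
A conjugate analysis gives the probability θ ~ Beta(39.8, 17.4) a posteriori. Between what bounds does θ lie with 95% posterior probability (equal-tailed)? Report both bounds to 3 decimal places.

[0.572, 0.807]

Posterior: Beta(39.8, 17.4).
Equal-tailed 95% interval: the 0.025 and 0.975 quantiles of Beta(39.8, 17.4).
Posterior mean ≈ 0.696, SD ≈ 0.060; a Normal approximation gives roughly [0.578, 0.814].
Exact: F⁻¹(0.025) = 0.572; F⁻¹(0.975) = 0.807.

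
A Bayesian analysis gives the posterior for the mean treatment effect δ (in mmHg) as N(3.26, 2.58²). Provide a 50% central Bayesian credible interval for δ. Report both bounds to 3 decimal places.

[1.520, 5.000]

The posterior is symmetric, so the 50% equal-tailed interval is δ = 3.26 ± z·2.58 with z = 0.674.
Half-width: 0.674 × 2.58 = 1.740.
3.26 − 1.740 = 1.520; 3.26 + 1.740 = 5.000.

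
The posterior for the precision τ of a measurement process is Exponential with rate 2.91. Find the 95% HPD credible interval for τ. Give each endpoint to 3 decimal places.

The exponential density is strictly decreasing on [0, ∞), so the HPD interval is anchored at 0: [0, q] with P(τ ≤ q) = 0.95.
q = −ln(1 − 0.95) / 2.91 = 2.9957 / 2.91 = 1.029.

[0.000, 1.029]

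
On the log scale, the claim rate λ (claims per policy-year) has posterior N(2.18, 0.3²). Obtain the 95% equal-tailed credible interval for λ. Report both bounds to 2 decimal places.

On the log scale the 95% interval is 2.18 ± 1.960 × 0.3 = [1.5920, 2.7680].
Exponentiate: [e^1.5920, e^2.7680] = [4.91, 15.93].

[4.91, 15.93]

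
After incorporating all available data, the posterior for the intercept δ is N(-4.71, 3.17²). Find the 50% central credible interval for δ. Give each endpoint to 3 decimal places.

[-6.848, -2.572]

The posterior is symmetric, so the 50% equal-tailed interval is δ = -4.71 ± z·3.17 with z = 0.674.
Half-width: 0.674 × 3.17 = 2.138.
-4.71 − 2.138 = -6.848; -4.71 + 2.138 = -2.572.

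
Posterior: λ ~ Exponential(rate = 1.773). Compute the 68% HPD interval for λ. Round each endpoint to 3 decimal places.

[0.000, 0.643]

The exponential density is strictly decreasing on [0, ∞), so the HPD interval is anchored at 0: [0, q] with P(λ ≤ q) = 0.68.
q = −ln(1 − 0.68) / 1.773 = 1.1394 / 1.773 = 0.643.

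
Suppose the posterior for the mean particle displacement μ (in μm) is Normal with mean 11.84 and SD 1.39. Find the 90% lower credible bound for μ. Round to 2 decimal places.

Need L with P(μ ≥ L) = 0.90: L = 11.84 − z_{0.1}·1.39.
z = 1.282; L = 11.84 − 1.282 × 1.39 = 10.06.

10.06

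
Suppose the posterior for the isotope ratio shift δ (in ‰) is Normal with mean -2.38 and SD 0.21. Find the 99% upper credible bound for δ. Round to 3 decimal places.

Need U with P(δ ≤ U) = 0.99: U = -2.38 + z_{0.01}·0.21.
z = 2.326; U = -2.38 + 2.326 × 0.21 = -1.891.

-1.891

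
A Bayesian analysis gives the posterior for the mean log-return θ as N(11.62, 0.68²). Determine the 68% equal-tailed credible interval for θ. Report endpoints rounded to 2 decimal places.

[10.94, 12.30]

The posterior is symmetric, so the 68% equal-tailed interval is θ = 11.62 ± z·0.68 with z = 0.994.
Half-width: 0.994 × 0.68 = 0.68.
11.62 − 0.68 = 10.94; 11.62 + 0.68 = 12.30.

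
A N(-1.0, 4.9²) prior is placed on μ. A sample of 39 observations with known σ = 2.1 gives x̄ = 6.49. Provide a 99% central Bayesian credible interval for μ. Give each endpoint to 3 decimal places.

[5.591, 7.319]

Posterior precision = 1/4.9² + 39/2.1² = 0.0416 + 8.8435 = 8.8852, so posterior SD = 0.3355.
Posterior mean = (-1.0/4.9² + 39·6.49/2.1²) / 8.8852 = 6.4549.
Interval: 6.4549 ± 2.576 × 0.3355 → [5.591, 7.319].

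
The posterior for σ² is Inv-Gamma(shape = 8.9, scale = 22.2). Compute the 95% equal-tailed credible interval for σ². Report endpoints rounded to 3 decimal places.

[1.420, 5.484]

Inverse-Gamma(8.9, 22.2) quantiles: F⁻¹(0.025) and F⁻¹(0.975).
Equivalently, 1/σ² ~ Gamma(8.9, rate = 22.2); invert its 0.975 and 0.025 quantiles.
Posterior mean ≈ 2.810, SD ≈ 1.070; a Normal approximation gives roughly [0.713, 4.907].
Exact: lower = 1.420; upper = 5.484.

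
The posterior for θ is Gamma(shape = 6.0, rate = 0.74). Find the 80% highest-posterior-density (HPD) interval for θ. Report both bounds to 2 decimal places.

[3.54, 11.49]

The posterior is unimodal and skewed, so the HPD interval has equal density at both endpoints and is the shortest 80% interval.
Solving f(3.54) = f(11.49) with F(11.49) − F(3.54) = 0.80 gives [3.54, 11.49].
For comparison, the equal-tailed interval is [4.26, 12.53]; the HPD is narrower and shifted toward the mode.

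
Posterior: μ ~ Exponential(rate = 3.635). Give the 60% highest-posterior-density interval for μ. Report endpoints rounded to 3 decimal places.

The exponential density is strictly decreasing on [0, ∞), so the HPD interval is anchored at 0: [0, q] with P(μ ≤ q) = 0.60.
q = −ln(1 − 0.60) / 3.635 = 0.9163 / 3.635 = 0.252.

[0.000, 0.252]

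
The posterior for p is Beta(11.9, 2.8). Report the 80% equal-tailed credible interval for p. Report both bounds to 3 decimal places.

Posterior: Beta(11.9, 2.8).
Equal-tailed 80% interval: the 0.1 and 0.9 quantiles of Beta(11.9, 2.8).
Posterior mean ≈ 0.810, SD ≈ 0.099; a Normal approximation gives roughly [0.683, 0.937].
Exact: F⁻¹(0.1) = 0.673; F⁻¹(0.9) = 0.926.

[0.673, 0.926]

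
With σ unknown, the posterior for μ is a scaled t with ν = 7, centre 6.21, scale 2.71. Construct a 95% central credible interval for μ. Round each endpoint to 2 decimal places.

The t_7 distribution is symmetric; the 95% interval is 6.21 ± t·2.71 with t_{0.975,7} = 2.365.
Half-width: 2.365 × 2.71 = 6.41.
6.21 − 6.41 = -0.20; 6.21 + 6.41 = 12.62.

[-0.20, 12.62]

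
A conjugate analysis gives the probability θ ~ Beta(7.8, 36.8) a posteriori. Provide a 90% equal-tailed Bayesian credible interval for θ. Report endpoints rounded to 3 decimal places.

Posterior: Beta(7.8, 36.8).
Equal-tailed 90% interval: the 0.05 and 0.95 quantiles of Beta(7.8, 36.8).
Posterior mean ≈ 0.175, SD ≈ 0.056; a Normal approximation gives roughly [0.082, 0.267].
Exact: F⁻¹(0.05) = 0.091; F⁻¹(0.95) = 0.275.

[0.091, 0.275]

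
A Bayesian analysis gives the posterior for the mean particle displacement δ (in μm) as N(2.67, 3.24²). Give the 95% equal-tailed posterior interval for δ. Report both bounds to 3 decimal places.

The posterior is symmetric, so the 95% equal-tailed interval is δ = 2.67 ± z·3.24 with z = 1.960.
Half-width: 1.960 × 3.24 = 6.350.
2.67 − 6.350 = -3.680; 2.67 + 6.350 = 9.020.

[-3.680, 9.020]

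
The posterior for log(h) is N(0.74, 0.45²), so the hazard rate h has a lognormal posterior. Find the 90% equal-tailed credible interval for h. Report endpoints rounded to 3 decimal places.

On the log scale the 90% interval is 0.74 ± 1.645 × 0.45 = [-0.0002, 1.4802].
Exponentiate: [e^-0.0002, e^1.4802] = [1.000, 4.394].

[1.000, 4.394]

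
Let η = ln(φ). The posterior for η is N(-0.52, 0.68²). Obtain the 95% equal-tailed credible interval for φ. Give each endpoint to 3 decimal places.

[0.157, 2.254]

On the log scale the 95% interval is -0.52 ± 1.960 × 0.68 = [-1.8528, 0.8128].
Exponentiate: [e^-1.8528, e^0.8128] = [0.157, 2.254].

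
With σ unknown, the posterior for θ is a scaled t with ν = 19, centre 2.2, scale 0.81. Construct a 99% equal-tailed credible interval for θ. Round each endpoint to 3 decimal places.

The t_19 distribution is symmetric; the 99% interval is 2.2 ± t·0.81 with t_{0.995,19} = 2.861.
Half-width: 2.861 × 0.81 = 2.317.
2.2 − 2.317 = -0.117; 2.2 + 2.317 = 4.517.

[-0.117, 4.517]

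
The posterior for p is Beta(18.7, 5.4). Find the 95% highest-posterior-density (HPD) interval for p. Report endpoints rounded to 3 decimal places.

The posterior is unimodal and skewed, so the HPD interval has equal density at both endpoints and is the shortest 95% interval.
Solving f(0.612) = f(0.927) with F(0.927) − F(0.612) = 0.95 gives [0.612, 0.927].
For comparison, the equal-tailed interval is [0.594, 0.915]; the HPD is narrower and shifted toward the mode.

[0.612, 0.927]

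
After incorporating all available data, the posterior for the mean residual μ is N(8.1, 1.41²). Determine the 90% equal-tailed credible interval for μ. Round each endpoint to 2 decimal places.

The posterior is symmetric, so the 90% equal-tailed interval is μ = 8.1 ± z·1.41 with z = 1.645.
Half-width: 1.645 × 1.41 = 2.32.
8.1 − 2.32 = 5.78; 8.1 + 2.32 = 10.42.

[5.78, 10.42]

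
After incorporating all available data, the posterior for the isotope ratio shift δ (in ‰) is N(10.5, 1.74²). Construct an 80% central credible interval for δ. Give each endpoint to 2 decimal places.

The posterior is symmetric, so the 80% equal-tailed interval is δ = 10.5 ± z·1.74 with z = 1.282.
Half-width: 1.282 × 1.74 = 2.23.
10.5 − 2.23 = 8.27; 10.5 + 2.23 = 12.73.

[8.27, 12.73]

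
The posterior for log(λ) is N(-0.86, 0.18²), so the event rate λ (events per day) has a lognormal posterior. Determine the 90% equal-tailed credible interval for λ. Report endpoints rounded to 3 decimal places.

[0.315, 0.569]

On the log scale the 90% interval is -0.86 ± 1.645 × 0.18 = [-1.1561, -0.5639].
Exponentiate: [e^-1.1561, e^-0.5639] = [0.315, 0.569].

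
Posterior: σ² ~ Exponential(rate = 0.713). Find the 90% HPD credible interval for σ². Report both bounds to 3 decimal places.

[0.000, 3.229]

The exponential density is strictly decreasing on [0, ∞), so the HPD interval is anchored at 0: [0, q] with P(σ² ≤ q) = 0.90.
q = −ln(1 − 0.90) / 0.713 = 2.3026 / 0.713 = 3.229.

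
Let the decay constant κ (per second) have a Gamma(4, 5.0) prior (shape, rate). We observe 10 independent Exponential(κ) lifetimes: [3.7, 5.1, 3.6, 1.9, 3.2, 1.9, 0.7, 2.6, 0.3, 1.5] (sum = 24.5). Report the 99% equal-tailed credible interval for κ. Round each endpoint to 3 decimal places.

Posterior: Gamma(4+10, 5.0+24.5) = Gamma(14, 29.5) (shape, rate).
Equal-tailed 99% interval: Gamma(14, 29.5) quantiles at 0.005 and 0.995.
Posterior mean ≈ 0.475, SD ≈ 0.127; a Normal approximation gives roughly [0.148, 0.801].
Exact: lower = 0.211; upper = 0.864.

[0.211, 0.864]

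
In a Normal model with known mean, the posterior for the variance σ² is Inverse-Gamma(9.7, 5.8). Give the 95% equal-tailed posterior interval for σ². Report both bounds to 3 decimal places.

[0.348, 1.264]

Inverse-Gamma(9.7, 5.8) quantiles: F⁻¹(0.025) and F⁻¹(0.975).
Equivalently, 1/σ² ~ Gamma(9.7, rate = 5.8); invert its 0.975 and 0.025 quantiles.
Posterior mean ≈ 0.667, SD ≈ 0.240; a Normal approximation gives roughly [0.196, 1.138].
Exact: lower = 0.348; upper = 1.264.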